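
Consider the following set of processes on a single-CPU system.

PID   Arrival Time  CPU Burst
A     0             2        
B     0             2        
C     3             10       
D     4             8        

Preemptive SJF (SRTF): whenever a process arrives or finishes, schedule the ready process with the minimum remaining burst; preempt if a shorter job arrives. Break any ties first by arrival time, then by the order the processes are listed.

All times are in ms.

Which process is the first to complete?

A

Timeline: | A 0-2 | B 2-4 | D 4-12 | C 12-22 |
Completion: A=2  B=4  C=22  D=12
Finish order: A → B → D → C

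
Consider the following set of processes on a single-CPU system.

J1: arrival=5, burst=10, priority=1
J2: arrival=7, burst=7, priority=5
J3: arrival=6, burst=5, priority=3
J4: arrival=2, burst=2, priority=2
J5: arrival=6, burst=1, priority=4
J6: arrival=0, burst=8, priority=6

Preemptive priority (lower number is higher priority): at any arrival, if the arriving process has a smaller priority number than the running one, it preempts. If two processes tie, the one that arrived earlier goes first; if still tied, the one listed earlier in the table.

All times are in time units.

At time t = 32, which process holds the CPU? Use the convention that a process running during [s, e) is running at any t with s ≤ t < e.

Gantt: | J6 0-2 | J4 2-4 | J6 4-5 | J1 5-15 | J3 15-20 | J5 20-21 | J2 21-28 | J6 28-33 |
Completion: J1=15  J2=28  J3=20  J4=4  J5=21  J6=33

J6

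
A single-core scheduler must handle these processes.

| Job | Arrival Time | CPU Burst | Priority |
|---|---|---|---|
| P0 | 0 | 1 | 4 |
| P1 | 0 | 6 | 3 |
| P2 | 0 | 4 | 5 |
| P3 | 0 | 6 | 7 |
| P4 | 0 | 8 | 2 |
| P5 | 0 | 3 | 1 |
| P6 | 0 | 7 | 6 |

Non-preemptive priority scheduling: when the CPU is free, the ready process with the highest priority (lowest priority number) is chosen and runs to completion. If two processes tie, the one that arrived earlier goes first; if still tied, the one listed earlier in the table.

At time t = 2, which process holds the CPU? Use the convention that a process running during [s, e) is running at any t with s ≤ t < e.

Schedule: | P5 0-3 | P4 3-11 | P1 11-17 | P0 17-18 | P2 18-22 | P6 22-29 | P3 29-35 |
Completion: P0=18  P1=17  P2=22  P3=35  P4=11  P5=3  P6=29
Turnaround (C−A): P0=18  P1=17  P2=22  P3=35  P4=11  P5=3  P6=29

P5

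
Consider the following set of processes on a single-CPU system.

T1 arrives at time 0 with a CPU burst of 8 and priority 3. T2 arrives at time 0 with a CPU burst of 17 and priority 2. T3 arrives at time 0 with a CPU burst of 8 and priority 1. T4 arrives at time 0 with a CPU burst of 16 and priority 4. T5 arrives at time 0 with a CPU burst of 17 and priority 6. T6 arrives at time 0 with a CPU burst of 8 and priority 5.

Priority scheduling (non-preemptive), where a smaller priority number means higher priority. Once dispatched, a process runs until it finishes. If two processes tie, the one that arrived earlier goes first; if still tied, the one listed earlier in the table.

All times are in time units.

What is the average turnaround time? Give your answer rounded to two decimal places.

Timeline: | T3 0-8 | T2 8-25 | T1 25-33 | T4 33-49 | T6 49-57 | T5 57-74 |
Completion: T1=33  T2=25  T3=8  T4=49  T5=74  T6=57
Turnaround (C−A): T1=33  T2=25  T3=8  T4=49  T5=74  T6=57
Turnaround times: T1=33, T2=25, T3=8, T4=49, T5=74, T6=57
Average turnaround = (33+25+8+49+74+57) / 6 = 246/6 = 41.00

41.00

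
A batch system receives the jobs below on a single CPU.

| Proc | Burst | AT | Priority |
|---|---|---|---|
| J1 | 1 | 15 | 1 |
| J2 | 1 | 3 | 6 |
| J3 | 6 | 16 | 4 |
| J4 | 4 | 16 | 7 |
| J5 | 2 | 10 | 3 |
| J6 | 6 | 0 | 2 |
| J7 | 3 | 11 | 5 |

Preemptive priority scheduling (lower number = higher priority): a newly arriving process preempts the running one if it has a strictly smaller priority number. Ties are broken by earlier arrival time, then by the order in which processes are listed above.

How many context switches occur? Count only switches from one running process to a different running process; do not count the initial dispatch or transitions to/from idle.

Schedule: | J6 0-6 | J2 6-7 | idle 7-10 | J5 10-12 | J7 12-15 | J1 15-16 | J3 16-22 | J4 22-26 |
Completion: J1=16  J2=7  J3=22  J4=26  J5=12  J6=6  J7=15
Turnaround (C−A): J1=1  J2=4  J3=6  J4=10  J5=2  J6=6  J7=4

5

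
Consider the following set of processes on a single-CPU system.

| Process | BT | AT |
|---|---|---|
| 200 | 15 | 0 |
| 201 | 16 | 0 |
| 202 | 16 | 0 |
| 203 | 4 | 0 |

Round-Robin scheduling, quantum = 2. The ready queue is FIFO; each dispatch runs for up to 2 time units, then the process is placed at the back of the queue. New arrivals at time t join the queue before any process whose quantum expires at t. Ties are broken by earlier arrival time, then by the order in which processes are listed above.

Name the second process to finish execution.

Schedule: | 200 0-2 | 201 2-4 | 202 4-6 | 203 6-8 | 200 8-10 | 201 10-12 | 202 12-14 | 203 14-16 | 200 16-18 | 201 18-20 | 202 20-22 | 200 22-24 | 201 24-26 | 202 26-28 | 200 28-30 | 201 30-32 | 202 32-34 | 200 34-36 | 201 36-38 | 202 38-40 | 200 40-42 | 201 42-44 | 202 44-46 | 200 46-47 | 201 47-49 | 202 49-51 |
Completion: 200=47  201=49  202=51  203=16
Finish order: 203 → 200 → 201 → 202

200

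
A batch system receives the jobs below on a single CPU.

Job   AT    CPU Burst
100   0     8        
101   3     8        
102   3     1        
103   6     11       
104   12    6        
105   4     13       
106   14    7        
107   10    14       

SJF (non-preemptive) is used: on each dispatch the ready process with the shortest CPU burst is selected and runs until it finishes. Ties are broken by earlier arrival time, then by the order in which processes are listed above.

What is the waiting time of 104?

Gantt: | 100 0-8 | 102 8-9 | 101 9-17 | 104 17-23 | 106 23-30 | 103 30-41 | 105 41-54 | 107 54-68 |
Completion: 100=8  101=17  102=9  103=41  104=23  105=54  106=30  107=68
Turnaround (C−A): 100=8  101=14  102=6  103=35  104=11  105=50  106=16  107=58
Waiting(104) = turnaround − burst = 11 − 6 = 5

5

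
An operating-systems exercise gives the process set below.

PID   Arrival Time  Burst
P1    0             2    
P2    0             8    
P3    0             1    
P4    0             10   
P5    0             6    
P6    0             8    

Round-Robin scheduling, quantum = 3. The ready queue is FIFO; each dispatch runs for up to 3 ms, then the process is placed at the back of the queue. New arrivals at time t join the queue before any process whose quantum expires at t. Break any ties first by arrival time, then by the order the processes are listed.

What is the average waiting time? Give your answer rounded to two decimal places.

15.83

Schedule: | P1 0-2 | P2 2-5 | P3 5-6 | P4 6-9 | P5 9-12 | P6 12-15 | P2 15-18 | P4 18-21 | P5 21-24 | P6 24-27 | P2 27-29 | P4 29-32 | P6 32-34 | P4 34-35 |
Completion: P1=2  P2=29  P3=6  P4=35  P5=24  P6=34
Turnaround (C−A): P1=2  P2=29  P3=6  P4=35  P5=24  P6=34
Waiting times: P1=0, P2=21, P3=5, P4=25, P5=18, P6=26
Average waiting = (0+21+5+25+18+26) / 6 = 95/6 = 15.83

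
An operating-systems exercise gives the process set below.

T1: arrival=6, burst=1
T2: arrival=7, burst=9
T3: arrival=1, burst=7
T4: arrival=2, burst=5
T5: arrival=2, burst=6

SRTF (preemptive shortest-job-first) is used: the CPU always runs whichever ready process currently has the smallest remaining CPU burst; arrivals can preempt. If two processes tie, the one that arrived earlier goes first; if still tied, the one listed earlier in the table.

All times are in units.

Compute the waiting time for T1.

1

Timeline: | idle 0-1 | T3 1-2 | T4 2-7 | T1 7-8 | T3 8-14 | T5 14-20 | T2 20-29 |
Completion: T1=8  T2=29  T3=14  T4=7  T5=20
Waiting(T1) = turnaround − burst = 2 − 1 = 1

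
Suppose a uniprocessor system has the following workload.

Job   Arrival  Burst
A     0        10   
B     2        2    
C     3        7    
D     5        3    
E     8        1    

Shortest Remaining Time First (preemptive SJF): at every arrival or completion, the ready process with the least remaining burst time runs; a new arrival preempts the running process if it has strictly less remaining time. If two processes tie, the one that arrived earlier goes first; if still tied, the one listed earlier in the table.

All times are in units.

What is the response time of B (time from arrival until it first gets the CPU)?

0

Gantt: | A 0-2 | B 2-4 | C 4-5 | D 5-8 | E 8-9 | C 9-15 | A 15-23 |
Completion: A=23  B=4  C=15  D=8  E=9
Turnaround (C−A): A=23  B=2  C=12  D=3  E=1
Response(B) = first start − arrival = 2 − 2 = 0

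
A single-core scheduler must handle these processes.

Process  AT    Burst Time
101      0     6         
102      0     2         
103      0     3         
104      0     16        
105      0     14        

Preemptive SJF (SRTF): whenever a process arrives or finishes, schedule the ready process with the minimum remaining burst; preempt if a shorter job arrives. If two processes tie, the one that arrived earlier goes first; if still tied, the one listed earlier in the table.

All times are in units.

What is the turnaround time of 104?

Gantt: | 102 0-2 | 103 2-5 | 101 5-11 | 105 11-25 | 104 25-41 |
Completion: 101=11  102=2  103=5  104=41  105=25
Turnaround (C−A): 101=11  102=2  103=5  104=41  105=25
Turnaround(104) = completion − arrival = 41 − 0 = 41

41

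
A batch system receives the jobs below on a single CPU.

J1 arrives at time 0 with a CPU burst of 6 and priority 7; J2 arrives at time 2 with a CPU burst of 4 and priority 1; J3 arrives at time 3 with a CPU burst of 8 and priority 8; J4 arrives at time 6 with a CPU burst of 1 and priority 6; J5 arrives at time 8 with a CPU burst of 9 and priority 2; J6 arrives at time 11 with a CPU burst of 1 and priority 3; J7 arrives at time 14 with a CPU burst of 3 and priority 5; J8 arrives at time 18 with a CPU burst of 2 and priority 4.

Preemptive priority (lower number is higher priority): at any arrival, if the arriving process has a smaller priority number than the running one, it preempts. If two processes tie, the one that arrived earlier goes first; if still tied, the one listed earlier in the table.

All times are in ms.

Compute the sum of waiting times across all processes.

55

Gantt: | J1 0-2 | J2 2-6 | J4 6-7 | J1 7-8 | J5 8-17 | J6 17-18 | J8 18-20 | J7 20-23 | J1 23-26 | J3 26-34 |
Completion: J1=26  J2=6  J3=34  J4=7  J5=17  J6=18  J7=23  J8=20
Turnaround (C−A): J1=26  J2=4  J3=31  J4=1  J5=9  J6=7  J7=9  J8=2
Waiting = turnaround − burst: J1=20, J2=0, J3=23, J4=0, J5=0, J6=6, J7=6, J8=0
Total waiting = 20 + 0 + 23 + 0 + 0 + 6 + 6 + 0 = 55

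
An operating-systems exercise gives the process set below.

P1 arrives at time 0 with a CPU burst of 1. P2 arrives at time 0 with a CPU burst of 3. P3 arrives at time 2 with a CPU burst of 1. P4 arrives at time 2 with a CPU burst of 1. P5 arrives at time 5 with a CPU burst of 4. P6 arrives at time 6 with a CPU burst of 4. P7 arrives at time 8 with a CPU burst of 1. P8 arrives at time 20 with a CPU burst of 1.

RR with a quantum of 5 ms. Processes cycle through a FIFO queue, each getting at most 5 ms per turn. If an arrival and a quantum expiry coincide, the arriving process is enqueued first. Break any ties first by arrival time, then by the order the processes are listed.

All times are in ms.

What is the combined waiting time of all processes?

Timeline: | P1 0-1 | P2 1-4 | P3 4-5 | P4 5-6 | P5 6-10 | P6 10-14 | P7 14-15 | idle 15-20 | P8 20-21 |
Completion: P1=1  P2=4  P3=5  P4=6  P5=10  P6=14  P7=15  P8=21
Waiting = turnaround − burst: P1=0, P2=1, P3=2, P4=3, P5=1, P6=4, P7=6, P8=0
Total waiting = 0 + 1 + 2 + 3 + 1 + 4 + 6 + 0 = 17

17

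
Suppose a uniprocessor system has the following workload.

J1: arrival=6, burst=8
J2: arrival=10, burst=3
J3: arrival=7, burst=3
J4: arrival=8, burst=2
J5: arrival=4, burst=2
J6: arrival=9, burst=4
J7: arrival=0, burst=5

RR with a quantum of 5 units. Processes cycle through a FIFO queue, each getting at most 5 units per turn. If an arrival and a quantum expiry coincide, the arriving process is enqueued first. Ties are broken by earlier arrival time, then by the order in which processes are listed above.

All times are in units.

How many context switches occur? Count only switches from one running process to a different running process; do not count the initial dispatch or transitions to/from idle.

7

Gantt: | J7 0-5 | J5 5-7 | J1 7-12 | J3 12-15 | J4 15-17 | J6 17-21 | J2 21-24 | J1 24-27 |
Completion: J1=27  J2=24  J3=15  J4=17  J5=7  J6=21  J7=5
Turnaround (C−A): J1=21  J2=14  J3=8  J4=9  J5=3  J6=12  J7=5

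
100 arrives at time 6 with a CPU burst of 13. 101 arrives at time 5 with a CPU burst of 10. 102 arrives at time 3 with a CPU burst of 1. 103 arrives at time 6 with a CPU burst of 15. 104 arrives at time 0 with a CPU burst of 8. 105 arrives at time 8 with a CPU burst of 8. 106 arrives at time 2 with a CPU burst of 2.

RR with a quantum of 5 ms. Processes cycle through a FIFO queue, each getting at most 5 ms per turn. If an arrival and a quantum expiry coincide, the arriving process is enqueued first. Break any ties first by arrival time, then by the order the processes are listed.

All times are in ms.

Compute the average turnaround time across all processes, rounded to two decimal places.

27.86

Schedule: | 104 0-5 | 106 5-7 | 102 7-8 | 101 8-13 | 104 13-16 | 100 16-21 | 103 21-26 | 105 26-31 | 101 31-36 | 100 36-41 | 103 41-46 | 105 46-49 | 100 49-52 | 103 52-57 |
Completion: 100=52  101=36  102=8  103=57  104=16  105=49  106=7
Turnaround (C−A): 100=46  101=31  102=5  103=51  104=16  105=41  106=5
Turnaround times: 100=46, 101=31, 102=5, 103=51, 104=16, 105=41, 106=5
Average turnaround = (46+31+5+51+16+41+5) / 7 = 195/7 = 27.86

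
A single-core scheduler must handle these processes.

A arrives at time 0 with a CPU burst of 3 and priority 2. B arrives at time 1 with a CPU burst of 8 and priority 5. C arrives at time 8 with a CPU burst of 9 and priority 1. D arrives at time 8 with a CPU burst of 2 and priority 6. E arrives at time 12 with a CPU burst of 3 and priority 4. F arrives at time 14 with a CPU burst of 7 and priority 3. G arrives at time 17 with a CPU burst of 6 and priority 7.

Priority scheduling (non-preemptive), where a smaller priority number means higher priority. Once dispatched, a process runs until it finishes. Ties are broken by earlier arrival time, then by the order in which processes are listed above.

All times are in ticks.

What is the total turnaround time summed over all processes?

Timeline: | A 0-3 | B 3-11 | C 11-20 | F 20-27 | E 27-30 | D 30-32 | G 32-38 |
Completion: A=3  B=11  C=20  D=32  E=30  F=27  G=38
Turnaround (C−A): A=3  B=10  C=12  D=24  E=18  F=13  G=21
Turnaround = completion − arrival: A=3, B=10, C=12, D=24, E=18, F=13, G=21
Total turnaround = 3 + 10 + 12 + 24 + 18 + 13 + 21 = 101

101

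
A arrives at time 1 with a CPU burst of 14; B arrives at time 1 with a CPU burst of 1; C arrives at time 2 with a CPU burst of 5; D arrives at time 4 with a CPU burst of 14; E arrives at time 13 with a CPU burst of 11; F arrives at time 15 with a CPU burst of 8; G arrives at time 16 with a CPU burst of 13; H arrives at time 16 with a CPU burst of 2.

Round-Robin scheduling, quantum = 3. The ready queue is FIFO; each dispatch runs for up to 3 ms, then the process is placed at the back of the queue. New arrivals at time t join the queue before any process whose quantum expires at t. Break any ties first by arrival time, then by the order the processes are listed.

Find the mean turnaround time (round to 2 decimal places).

37.13

Timeline: | idle 0-1 | A 1-4 | B 4-5 | C 5-8 | D 8-11 | A 11-14 | C 14-16 | D 16-19 | E 19-22 | A 22-25 | F 25-28 | G 28-31 | H 31-33 | D 33-36 | E 36-39 | A 39-42 | F 42-45 | G 45-48 | D 48-51 | E 51-54 | A 54-56 | F 56-58 | G 58-61 | D 61-63 | E 63-65 | G 65-69 |
Completion: A=56  B=5  C=16  D=63  E=65  F=58  G=69  H=33
Turnaround (C−A): A=55  B=4  C=14  D=59  E=52  F=43  G=53  H=17
Turnaround times: A=55, B=4, C=14, D=59, E=52, F=43, G=53, H=17
Average turnaround = (55+4+14+59+52+43+53+17) / 8 = 297/8 = 37.13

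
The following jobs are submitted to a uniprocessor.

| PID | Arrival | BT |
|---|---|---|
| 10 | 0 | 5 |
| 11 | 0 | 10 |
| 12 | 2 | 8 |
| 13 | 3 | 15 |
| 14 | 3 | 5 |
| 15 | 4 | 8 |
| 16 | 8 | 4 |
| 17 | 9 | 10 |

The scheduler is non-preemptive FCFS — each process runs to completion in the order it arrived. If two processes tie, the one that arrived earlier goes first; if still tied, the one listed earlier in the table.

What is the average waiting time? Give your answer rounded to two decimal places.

25.13

Gantt: | 10 0-5 | 11 5-15 | 12 15-23 | 13 23-38 | 14 38-43 | 15 43-51 | 16 51-55 | 17 55-65 |
Completion: 10=5  11=15  12=23  13=38  14=43  15=51  16=55  17=65
Turnaround (C−A): 10=5  11=15  12=21  13=35  14=40  15=47  16=47  17=56
Waiting times: 10=0, 11=5, 12=13, 13=20, 14=35, 15=39, 16=43, 17=46
Average waiting = (0+5+13+20+35+39+43+46) / 8 = 201/8 = 25.13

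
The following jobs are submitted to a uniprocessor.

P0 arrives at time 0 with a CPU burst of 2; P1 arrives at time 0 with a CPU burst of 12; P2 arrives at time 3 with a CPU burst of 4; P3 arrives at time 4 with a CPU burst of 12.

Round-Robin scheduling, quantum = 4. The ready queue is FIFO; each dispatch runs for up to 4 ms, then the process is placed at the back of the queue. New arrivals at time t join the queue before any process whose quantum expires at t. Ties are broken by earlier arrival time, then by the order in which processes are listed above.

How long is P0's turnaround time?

Gantt: | P0 0-2 | P1 2-6 | P2 6-10 | P3 10-14 | P1 14-18 | P3 18-22 | P1 22-26 | P3 26-30 |
Completion: P0=2  P1=26  P2=10  P3=30
Turnaround (C−A): P0=2  P1=26  P2=7  P3=26
Turnaround(P0) = completion − arrival = 2 − 0 = 2

2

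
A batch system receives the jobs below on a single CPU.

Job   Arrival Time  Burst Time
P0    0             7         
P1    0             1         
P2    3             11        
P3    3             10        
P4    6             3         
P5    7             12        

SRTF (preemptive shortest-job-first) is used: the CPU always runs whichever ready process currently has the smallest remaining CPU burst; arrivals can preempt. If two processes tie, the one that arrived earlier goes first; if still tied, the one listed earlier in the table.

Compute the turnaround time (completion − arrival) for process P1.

1

Timeline: | P1 0-1 | P0 1-8 | P4 8-11 | P3 11-21 | P2 21-32 | P5 32-44 |
Completion: P0=8  P1=1  P2=32  P3=21  P4=11  P5=44
Turnaround(P1) = completion − arrival = 1 − 0 = 1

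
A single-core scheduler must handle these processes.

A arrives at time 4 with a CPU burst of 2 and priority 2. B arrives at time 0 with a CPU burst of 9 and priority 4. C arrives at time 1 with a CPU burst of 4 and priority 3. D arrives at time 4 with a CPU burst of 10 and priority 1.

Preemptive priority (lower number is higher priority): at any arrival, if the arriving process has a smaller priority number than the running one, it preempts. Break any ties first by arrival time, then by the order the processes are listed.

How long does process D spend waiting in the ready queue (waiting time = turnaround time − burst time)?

0

Schedule: | B 0-1 | C 1-4 | D 4-14 | A 14-16 | C 16-17 | B 17-25 |
Completion: A=16  B=25  C=17  D=14
Turnaround (C−A): A=12  B=25  C=16  D=10
Waiting(D) = turnaround − burst = 10 − 10 = 0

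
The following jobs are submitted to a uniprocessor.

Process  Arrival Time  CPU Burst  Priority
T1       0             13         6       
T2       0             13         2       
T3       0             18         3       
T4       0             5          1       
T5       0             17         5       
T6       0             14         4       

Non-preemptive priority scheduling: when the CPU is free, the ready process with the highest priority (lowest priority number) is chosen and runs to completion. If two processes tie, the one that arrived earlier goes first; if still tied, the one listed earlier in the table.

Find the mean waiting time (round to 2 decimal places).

29.33

Schedule: | T4 0-5 | T2 5-18 | T3 18-36 | T6 36-50 | T5 50-67 | T1 67-80 |
Completion: T1=80  T2=18  T3=36  T4=5  T5=67  T6=50
Turnaround (C−A): T1=80  T2=18  T3=36  T4=5  T5=67  T6=50
Waiting times: T1=67, T2=5, T3=18, T4=0, T5=50, T6=36
Average waiting = (67+5+18+0+50+36) / 6 = 176/6 = 29.33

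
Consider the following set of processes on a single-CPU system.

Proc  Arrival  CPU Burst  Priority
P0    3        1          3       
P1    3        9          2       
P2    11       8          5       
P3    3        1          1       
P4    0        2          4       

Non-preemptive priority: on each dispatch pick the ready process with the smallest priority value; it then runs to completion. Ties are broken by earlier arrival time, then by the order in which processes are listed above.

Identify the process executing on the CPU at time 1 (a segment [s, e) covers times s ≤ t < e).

Gantt: | P4 0-2 | idle 2-3 | P3 3-4 | P1 4-13 | P0 13-14 | P2 14-22 |
Completion: P0=14  P1=13  P2=22  P3=4  P4=2

P4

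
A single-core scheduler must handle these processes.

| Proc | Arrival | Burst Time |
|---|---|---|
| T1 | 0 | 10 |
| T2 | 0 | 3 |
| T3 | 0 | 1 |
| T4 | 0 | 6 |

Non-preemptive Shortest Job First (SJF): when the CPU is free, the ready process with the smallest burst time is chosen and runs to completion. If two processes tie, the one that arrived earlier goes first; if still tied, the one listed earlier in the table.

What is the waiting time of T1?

10

Timeline: | T3 0-1 | T2 1-4 | T4 4-10 | T1 10-20 |
Completion: T1=20  T2=4  T3=1  T4=10
Waiting(T1) = turnaround − burst = 20 − 10 = 10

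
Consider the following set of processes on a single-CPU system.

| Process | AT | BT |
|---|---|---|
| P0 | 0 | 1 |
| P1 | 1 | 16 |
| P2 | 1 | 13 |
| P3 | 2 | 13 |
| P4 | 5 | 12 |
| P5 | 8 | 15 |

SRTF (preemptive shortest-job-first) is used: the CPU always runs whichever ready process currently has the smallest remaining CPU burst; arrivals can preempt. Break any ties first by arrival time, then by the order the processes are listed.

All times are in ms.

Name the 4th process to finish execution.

P3

Timeline: | P0 0-1 | P2 1-14 | P4 14-26 | P3 26-39 | P5 39-54 | P1 54-70 |
Completion: P0=1  P1=70  P2=14  P3=39  P4=26  P5=54
Turnaround (C−A): P0=1  P1=69  P2=13  P3=37  P4=21  P5=46
Finish order: P0 → P2 → P4 → P3 → P5 → P1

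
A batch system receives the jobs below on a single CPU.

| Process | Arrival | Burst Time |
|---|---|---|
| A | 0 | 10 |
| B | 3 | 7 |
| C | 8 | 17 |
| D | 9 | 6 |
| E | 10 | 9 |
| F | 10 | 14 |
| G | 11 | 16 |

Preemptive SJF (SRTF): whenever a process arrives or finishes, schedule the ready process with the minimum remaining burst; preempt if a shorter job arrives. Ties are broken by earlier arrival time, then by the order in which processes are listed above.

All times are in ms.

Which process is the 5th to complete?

Schedule: | A 0-10 | D 10-16 | B 16-23 | E 23-32 | F 32-46 | G 46-62 | C 62-79 |
Completion: A=10  B=23  C=79  D=16  E=32  F=46  G=62
Finish order: A → D → B → E → F → G → C

F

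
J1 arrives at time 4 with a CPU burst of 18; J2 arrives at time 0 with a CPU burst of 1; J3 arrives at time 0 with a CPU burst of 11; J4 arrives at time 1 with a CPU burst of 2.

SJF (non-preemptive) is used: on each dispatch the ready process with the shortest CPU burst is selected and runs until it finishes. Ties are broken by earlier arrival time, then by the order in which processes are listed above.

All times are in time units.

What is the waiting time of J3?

3

Timeline: | J2 0-1 | J4 1-3 | J3 3-14 | J1 14-32 |
Completion: J1=32  J2=1  J3=14  J4=3
Turnaround (C−A): J1=28  J2=1  J3=14  J4=2
Waiting(J3) = turnaround − burst = 14 − 11 = 3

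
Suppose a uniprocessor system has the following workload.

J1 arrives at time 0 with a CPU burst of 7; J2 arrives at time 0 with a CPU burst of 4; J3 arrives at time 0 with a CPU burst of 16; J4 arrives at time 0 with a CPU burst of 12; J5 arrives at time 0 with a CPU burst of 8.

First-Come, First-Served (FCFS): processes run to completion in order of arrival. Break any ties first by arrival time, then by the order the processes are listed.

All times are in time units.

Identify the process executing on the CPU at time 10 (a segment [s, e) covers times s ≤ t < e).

Gantt: | J1 0-7 | J2 7-11 | J3 11-27 | J4 27-39 | J5 39-47 |
Completion: J1=7  J2=11  J3=27  J4=39  J5=47

J2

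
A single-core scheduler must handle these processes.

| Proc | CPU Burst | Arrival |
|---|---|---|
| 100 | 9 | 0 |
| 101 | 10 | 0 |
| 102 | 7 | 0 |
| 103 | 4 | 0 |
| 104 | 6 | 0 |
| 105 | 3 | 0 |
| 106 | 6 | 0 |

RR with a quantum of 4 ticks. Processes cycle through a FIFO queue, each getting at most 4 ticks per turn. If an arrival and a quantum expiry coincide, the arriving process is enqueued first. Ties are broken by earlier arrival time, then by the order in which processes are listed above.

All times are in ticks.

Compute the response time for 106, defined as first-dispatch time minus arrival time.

Gantt: | 100 0-4 | 101 4-8 | 102 8-12 | 103 12-16 | 104 16-20 | 105 20-23 | 106 23-27 | 100 27-31 | 101 31-35 | 102 35-38 | 104 38-40 | 106 40-42 | 100 42-43 | 101 43-45 |
Completion: 100=43  101=45  102=38  103=16  104=40  105=23  106=42
Response(106) = first start − arrival = 23 − 0 = 23

23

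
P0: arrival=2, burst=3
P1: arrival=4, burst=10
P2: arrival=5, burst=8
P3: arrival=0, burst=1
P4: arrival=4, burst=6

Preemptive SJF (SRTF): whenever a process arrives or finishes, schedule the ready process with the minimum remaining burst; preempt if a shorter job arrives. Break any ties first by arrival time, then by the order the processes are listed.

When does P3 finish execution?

Schedule: | P3 0-1 | idle 1-2 | P0 2-5 | P4 5-11 | P2 11-19 | P1 19-29 |
Completion: P0=5  P1=29  P2=19  P3=1  P4=11

1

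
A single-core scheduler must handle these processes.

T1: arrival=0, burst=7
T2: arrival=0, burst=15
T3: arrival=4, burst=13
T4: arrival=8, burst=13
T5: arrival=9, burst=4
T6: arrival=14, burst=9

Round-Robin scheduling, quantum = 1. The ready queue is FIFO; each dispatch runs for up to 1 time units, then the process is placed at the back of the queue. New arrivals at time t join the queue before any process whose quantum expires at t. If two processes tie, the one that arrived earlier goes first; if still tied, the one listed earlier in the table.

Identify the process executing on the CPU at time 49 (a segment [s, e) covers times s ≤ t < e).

T6

Timeline: | T1 0-1 | T2 1-2 | T1 2-3 | T2 3-4 | T1 4-5 | T3 5-6 | T2 6-7 | T1 7-8 | T3 8-9 | T2 9-10 | T4 10-11 | T1 11-12 | T5 12-13 | T3 13-14 | T2 14-15 | T4 15-16 | T1 16-17 | T5 17-18 | T6 18-19 | T3 19-20 | T2 20-21 | T4 21-22 | T1 22-23 | T5 23-24 | T6 24-25 | T3 25-26 | T2 26-27 | T4 27-28 | T5 28-29 | T6 29-30 | T3 30-31 | T2 31-32 | T4 32-33 | T6 33-34 | T3 34-35 | T2 35-36 | T4 36-37 | T6 37-38 | T3 38-39 | T2 39-40 | T4 40-41 | T6 41-42 | T3 42-43 | T2 43-44 | T4 44-45 | T6 45-46 | T3 46-47 | T2 47-48 | T4 48-49 | T6 49-50 | T3 50-51 | T2 51-52 | T4 52-53 | T6 53-54 | T3 54-55 | T2 55-56 | T4 56-57 | T3 57-58 | T2 58-59 | T4 59-61 |
Completion: T1=23  T2=59  T3=58  T4=61  T5=29  T6=54
Turnaround (C−A): T1=23  T2=59  T3=54  T4=53  T5=20  T6=40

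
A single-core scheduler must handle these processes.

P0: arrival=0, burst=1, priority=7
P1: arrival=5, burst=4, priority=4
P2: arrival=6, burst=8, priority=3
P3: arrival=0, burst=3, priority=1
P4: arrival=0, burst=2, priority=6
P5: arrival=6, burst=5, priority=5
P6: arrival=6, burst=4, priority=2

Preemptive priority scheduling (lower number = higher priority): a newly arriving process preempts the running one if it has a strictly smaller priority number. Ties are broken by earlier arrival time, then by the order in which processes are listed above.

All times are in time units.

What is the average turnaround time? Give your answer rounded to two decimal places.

Timeline: | P3 0-3 | P4 3-5 | P1 5-6 | P6 6-10 | P2 10-18 | P1 18-21 | P5 21-26 | P0 26-27 |
Completion: P0=27  P1=21  P2=18  P3=3  P4=5  P5=26  P6=10
Turnaround (C−A): P0=27  P1=16  P2=12  P3=3  P4=5  P5=20  P6=4
Turnaround times: P0=27, P1=16, P2=12, P3=3, P4=5, P5=20, P6=4
Average turnaround = (27+16+12+3+5+20+4) / 7 = 87/7 = 12.43

12.43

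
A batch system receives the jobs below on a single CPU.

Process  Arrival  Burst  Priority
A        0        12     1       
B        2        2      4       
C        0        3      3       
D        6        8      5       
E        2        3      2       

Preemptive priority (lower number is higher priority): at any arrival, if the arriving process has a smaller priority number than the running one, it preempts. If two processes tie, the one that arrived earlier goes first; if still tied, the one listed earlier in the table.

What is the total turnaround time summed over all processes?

Gantt: | A 0-12 | E 12-15 | C 15-18 | B 18-20 | D 20-28 |
Completion: A=12  B=20  C=18  D=28  E=15
Turnaround = completion − arrival: A=12, B=18, C=18, D=22, E=13
Total turnaround = 12 + 18 + 18 + 22 + 13 = 83

83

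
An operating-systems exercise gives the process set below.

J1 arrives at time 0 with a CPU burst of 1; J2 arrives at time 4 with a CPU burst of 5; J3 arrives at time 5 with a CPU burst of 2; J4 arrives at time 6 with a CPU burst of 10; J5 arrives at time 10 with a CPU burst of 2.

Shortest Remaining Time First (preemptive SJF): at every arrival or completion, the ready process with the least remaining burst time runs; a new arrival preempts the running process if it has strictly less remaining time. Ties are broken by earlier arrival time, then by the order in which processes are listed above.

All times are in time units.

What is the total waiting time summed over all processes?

Schedule: | J1 0-1 | idle 1-4 | J2 4-5 | J3 5-7 | J2 7-11 | J5 11-13 | J4 13-23 |
Completion: J1=1  J2=11  J3=7  J4=23  J5=13
Turnaround (C−A): J1=1  J2=7  J3=2  J4=17  J5=3
Waiting = turnaround − burst: J1=0, J2=2, J3=0, J4=7, J5=1
Total waiting = 0 + 2 + 0 + 7 + 1 = 10

10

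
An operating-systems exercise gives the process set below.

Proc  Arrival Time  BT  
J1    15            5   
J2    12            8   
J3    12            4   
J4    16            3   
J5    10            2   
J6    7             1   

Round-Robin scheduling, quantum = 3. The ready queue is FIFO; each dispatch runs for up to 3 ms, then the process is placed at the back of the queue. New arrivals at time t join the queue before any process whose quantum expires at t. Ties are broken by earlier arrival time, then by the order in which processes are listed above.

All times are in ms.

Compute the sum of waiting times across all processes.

Timeline: | idle 0-7 | J6 7-8 | idle 8-10 | J5 10-12 | J2 12-15 | J3 15-18 | J1 18-21 | J2 21-24 | J4 24-27 | J3 27-28 | J1 28-30 | J2 30-32 |
Completion: J1=30  J2=32  J3=28  J4=27  J5=12  J6=8
Waiting = turnaround − burst: J1=10, J2=12, J3=12, J4=8, J5=0, J6=0
Total waiting = 10 + 12 + 12 + 8 + 0 + 0 = 42

42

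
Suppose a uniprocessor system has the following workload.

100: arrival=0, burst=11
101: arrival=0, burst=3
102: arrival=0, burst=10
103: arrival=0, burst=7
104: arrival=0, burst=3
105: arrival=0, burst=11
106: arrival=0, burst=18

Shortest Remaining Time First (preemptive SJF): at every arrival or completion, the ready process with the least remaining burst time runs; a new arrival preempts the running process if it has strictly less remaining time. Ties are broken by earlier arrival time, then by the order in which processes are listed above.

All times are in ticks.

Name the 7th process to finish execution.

106

Schedule: | 101 0-3 | 104 3-6 | 103 6-13 | 102 13-23 | 100 23-34 | 105 34-45 | 106 45-63 |
Completion: 100=34  101=3  102=23  103=13  104=6  105=45  106=63
Turnaround (C−A): 100=34  101=3  102=23  103=13  104=6  105=45  106=63
Finish order: 101 → 104 → 103 → 102 → 100 → 105 → 106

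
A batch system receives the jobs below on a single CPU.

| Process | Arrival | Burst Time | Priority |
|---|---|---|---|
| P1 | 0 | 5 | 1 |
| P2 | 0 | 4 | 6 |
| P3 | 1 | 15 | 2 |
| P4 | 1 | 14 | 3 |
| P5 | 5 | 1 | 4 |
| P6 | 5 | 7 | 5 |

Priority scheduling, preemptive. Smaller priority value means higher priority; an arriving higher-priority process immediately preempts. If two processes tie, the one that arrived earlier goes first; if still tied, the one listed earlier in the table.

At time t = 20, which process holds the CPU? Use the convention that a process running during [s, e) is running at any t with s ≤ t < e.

Schedule: | P1 0-5 | P3 5-20 | P4 20-34 | P5 34-35 | P6 35-42 | P2 42-46 |
Completion: P1=5  P2=46  P3=20  P4=34  P5=35  P6=42

P4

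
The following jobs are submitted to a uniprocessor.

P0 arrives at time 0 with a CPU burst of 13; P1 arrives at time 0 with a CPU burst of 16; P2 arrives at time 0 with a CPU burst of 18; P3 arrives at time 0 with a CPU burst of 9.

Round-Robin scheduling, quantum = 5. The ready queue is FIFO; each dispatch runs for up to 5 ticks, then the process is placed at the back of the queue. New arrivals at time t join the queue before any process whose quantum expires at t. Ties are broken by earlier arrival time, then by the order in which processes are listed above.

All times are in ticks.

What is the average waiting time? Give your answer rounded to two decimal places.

33.50

Gantt: | P0 0-5 | P1 5-10 | P2 10-15 | P3 15-20 | P0 20-25 | P1 25-30 | P2 30-35 | P3 35-39 | P0 39-42 | P1 42-47 | P2 47-52 | P1 52-53 | P2 53-56 |
Completion: P0=42  P1=53  P2=56  P3=39
Turnaround (C−A): P0=42  P1=53  P2=56  P3=39
Waiting times: P0=29, P1=37, P2=38, P3=30
Average waiting = (29+37+38+30) / 4 = 134/4 = 33.50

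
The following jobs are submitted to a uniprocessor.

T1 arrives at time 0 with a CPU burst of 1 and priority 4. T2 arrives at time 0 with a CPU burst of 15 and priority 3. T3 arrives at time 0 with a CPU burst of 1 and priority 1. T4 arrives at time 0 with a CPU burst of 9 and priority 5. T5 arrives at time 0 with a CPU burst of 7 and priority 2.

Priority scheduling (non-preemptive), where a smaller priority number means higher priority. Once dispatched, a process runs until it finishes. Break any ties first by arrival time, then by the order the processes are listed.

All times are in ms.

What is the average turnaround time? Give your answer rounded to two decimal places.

17.80

Schedule: | T3 0-1 | T5 1-8 | T2 8-23 | T1 23-24 | T4 24-33 |
Completion: T1=24  T2=23  T3=1  T4=33  T5=8
Turnaround (C−A): T1=24  T2=23  T3=1  T4=33  T5=8
Turnaround times: T1=24, T2=23, T3=1, T4=33, T5=8
Average turnaround = (24+23+1+33+8) / 5 = 89/5 = 17.80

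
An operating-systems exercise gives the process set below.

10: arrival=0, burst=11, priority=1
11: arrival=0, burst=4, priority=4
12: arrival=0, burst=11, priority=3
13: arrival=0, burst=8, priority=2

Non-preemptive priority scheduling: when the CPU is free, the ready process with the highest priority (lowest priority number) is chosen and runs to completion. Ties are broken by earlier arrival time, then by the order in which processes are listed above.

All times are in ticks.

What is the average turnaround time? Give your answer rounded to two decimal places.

Timeline: | 10 0-11 | 13 11-19 | 12 19-30 | 11 30-34 |
Completion: 10=11  11=34  12=30  13=19
Turnaround (C−A): 10=11  11=34  12=30  13=19
Turnaround times: 10=11, 11=34, 12=30, 13=19
Average turnaround = (11+34+30+19) / 4 = 94/4 = 23.50

23.50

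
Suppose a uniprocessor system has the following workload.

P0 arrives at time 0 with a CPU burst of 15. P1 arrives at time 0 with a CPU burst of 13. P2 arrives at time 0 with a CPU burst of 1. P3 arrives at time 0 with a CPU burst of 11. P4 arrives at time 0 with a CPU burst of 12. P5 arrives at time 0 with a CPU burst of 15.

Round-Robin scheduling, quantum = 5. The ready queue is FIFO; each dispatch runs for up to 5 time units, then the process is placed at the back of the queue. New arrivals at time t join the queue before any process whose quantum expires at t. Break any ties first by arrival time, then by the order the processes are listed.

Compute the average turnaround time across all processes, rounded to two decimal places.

Timeline: | P0 0-5 | P1 5-10 | P2 10-11 | P3 11-16 | P4 16-21 | P5 21-26 | P0 26-31 | P1 31-36 | P3 36-41 | P4 41-46 | P5 46-51 | P0 51-56 | P1 56-59 | P3 59-60 | P4 60-62 | P5 62-67 |
Completion: P0=56  P1=59  P2=11  P3=60  P4=62  P5=67
Turnaround (C−A): P0=56  P1=59  P2=11  P3=60  P4=62  P5=67
Turnaround times: P0=56, P1=59, P2=11, P3=60, P4=62, P5=67
Average turnaround = (56+59+11+60+62+67) / 6 = 315/6 = 52.50

52.50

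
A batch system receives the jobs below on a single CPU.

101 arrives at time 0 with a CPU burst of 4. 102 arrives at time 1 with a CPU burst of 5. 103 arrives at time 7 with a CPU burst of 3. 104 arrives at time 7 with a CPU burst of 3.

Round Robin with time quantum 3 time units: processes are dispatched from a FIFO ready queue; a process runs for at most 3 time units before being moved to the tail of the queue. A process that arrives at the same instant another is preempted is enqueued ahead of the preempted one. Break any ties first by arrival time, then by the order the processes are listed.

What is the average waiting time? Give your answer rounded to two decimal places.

Gantt: | 101 0-3 | 102 3-6 | 101 6-7 | 102 7-9 | 103 9-12 | 104 12-15 |
Completion: 101=7  102=9  103=12  104=15
Turnaround (C−A): 101=7  102=8  103=5  104=8
Waiting times: 101=3, 102=3, 103=2, 104=5
Average waiting = (3+3+2+5) / 4 = 13/4 = 3.25

3.25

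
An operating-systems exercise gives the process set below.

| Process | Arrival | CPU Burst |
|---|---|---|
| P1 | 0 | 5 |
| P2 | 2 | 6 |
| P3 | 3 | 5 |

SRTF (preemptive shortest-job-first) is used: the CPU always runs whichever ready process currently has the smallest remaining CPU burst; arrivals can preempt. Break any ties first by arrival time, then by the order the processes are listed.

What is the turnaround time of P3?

Timeline: | P1 0-5 | P3 5-10 | P2 10-16 |
Completion: P1=5  P2=16  P3=10
Turnaround(P3) = completion − arrival = 10 − 3 = 7

7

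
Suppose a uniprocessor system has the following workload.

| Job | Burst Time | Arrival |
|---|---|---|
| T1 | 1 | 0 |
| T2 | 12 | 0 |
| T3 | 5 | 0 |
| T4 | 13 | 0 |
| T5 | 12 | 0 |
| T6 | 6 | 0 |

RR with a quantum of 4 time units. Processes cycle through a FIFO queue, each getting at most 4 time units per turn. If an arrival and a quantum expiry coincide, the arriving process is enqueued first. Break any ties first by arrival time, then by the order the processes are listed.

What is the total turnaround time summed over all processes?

200

Gantt: | T1 0-1 | T2 1-5 | T3 5-9 | T4 9-13 | T5 13-17 | T6 17-21 | T2 21-25 | T3 25-26 | T4 26-30 | T5 30-34 | T6 34-36 | T2 36-40 | T4 40-44 | T5 44-48 | T4 48-49 |
Completion: T1=1  T2=40  T3=26  T4=49  T5=48  T6=36
Turnaround (C−A): T1=1  T2=40  T3=26  T4=49  T5=48  T6=36
Turnaround = completion − arrival: T1=1, T2=40, T3=26, T4=49, T5=48, T6=36
Total turnaround = 1 + 40 + 26 + 49 + 48 + 36 = 200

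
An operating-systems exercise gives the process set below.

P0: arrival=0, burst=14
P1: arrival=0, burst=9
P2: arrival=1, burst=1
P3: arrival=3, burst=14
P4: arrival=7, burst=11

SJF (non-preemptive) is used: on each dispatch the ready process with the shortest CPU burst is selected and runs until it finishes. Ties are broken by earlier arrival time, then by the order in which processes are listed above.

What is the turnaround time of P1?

9

Gantt: | P1 0-9 | P2 9-10 | P4 10-21 | P0 21-35 | P3 35-49 |
Completion: P0=35  P1=9  P2=10  P3=49  P4=21
Turnaround (C−A): P0=35  P1=9  P2=9  P3=46  P4=14
Turnaround(P1) = completion − arrival = 9 − 0 = 9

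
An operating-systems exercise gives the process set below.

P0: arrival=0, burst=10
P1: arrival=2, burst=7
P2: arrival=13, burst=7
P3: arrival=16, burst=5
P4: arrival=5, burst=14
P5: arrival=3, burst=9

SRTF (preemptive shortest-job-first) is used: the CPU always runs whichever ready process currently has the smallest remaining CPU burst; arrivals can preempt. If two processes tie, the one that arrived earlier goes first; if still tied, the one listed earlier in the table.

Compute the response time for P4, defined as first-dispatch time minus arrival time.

Schedule: | P0 0-2 | P1 2-9 | P0 9-17 | P3 17-22 | P2 22-29 | P5 29-38 | P4 38-52 |
Completion: P0=17  P1=9  P2=29  P3=22  P4=52  P5=38
Turnaround (C−A): P0=17  P1=7  P2=16  P3=6  P4=47  P5=35
Response(P4) = first start − arrival = 38 − 5 = 33

33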